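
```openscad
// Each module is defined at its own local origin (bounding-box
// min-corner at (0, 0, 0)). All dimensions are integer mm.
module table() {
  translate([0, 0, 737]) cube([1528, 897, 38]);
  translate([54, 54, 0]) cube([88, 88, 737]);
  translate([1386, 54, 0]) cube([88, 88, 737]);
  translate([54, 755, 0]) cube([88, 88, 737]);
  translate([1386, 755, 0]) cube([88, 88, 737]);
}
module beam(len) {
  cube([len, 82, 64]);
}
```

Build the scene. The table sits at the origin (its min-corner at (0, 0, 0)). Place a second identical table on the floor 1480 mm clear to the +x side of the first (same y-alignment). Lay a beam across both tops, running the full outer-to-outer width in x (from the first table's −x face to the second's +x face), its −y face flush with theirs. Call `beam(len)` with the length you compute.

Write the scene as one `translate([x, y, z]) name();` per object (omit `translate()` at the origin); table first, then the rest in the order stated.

table();
translate([3008, 0, 0]) table();
translate([0, 0, 775]) beam(4536);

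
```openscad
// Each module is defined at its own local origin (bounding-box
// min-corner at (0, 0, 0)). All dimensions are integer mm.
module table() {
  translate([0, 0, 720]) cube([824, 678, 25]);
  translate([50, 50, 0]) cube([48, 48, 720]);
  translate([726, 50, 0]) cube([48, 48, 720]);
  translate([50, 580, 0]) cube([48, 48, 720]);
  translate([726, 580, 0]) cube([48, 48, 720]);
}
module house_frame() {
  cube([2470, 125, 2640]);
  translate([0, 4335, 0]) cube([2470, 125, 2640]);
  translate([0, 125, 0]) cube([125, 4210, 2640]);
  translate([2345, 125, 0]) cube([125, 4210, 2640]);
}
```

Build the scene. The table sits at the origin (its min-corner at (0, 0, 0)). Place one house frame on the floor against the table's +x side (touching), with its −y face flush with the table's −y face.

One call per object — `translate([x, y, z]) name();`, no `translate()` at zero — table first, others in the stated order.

table();
translate([824, 0, 0]) house_frame();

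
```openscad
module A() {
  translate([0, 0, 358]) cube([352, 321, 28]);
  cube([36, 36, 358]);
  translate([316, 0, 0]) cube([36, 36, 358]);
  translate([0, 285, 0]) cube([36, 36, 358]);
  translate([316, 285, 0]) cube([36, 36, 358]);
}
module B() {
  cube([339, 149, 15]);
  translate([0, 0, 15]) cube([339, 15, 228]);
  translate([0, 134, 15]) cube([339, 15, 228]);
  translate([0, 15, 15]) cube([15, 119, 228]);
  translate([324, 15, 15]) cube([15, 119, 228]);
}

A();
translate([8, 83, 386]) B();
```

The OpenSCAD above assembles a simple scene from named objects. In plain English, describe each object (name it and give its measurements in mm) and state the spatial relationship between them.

A is a four-legged stool. The seat is a 352×321×28 mm slab whose top surface is at z = 386 mm; four square legs, each 36×36 mm in cross-section, run from the floor (z = 0) to the underside of the seat, each flush with a corner of the seat.

B is an open storage box with external size 339×149×243 mm and wall thickness 15 mm (the base is also 15 mm thick). The base covers the whole footprint; the four walls stand on the base, with the y-facing walls full-width and the x-facing walls fitting between their inner faces.

The open box is on top of the stool.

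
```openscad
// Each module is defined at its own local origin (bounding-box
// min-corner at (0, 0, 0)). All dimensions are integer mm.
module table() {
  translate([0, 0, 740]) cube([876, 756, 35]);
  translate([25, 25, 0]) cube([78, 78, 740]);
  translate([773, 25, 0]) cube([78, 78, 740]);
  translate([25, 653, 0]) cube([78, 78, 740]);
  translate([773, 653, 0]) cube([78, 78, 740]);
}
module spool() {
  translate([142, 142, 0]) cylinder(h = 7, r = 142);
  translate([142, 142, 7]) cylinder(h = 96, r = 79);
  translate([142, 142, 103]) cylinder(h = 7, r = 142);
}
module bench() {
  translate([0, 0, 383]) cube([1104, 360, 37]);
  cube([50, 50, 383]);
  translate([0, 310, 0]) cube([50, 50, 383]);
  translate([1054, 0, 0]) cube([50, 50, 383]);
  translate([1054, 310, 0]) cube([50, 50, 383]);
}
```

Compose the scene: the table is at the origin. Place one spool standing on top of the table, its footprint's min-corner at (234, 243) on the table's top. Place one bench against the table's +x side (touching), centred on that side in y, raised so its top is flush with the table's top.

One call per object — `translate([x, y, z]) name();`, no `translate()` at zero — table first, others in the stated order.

table();
translate([234, 243, 775]) spool();
translate([876, 198, 355]) bench();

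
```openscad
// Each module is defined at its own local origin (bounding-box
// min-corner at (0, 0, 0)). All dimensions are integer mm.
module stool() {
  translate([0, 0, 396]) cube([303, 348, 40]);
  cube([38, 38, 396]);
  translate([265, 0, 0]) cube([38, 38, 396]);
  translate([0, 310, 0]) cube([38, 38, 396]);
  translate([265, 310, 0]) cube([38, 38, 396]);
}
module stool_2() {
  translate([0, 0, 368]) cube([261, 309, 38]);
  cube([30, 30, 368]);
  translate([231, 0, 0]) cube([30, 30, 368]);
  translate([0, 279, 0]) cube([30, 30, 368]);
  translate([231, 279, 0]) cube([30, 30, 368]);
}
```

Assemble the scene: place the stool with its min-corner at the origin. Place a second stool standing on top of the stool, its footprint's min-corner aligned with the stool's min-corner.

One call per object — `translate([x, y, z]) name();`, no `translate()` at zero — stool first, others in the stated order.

stool();
translate([0, 0, 436]) stool_2();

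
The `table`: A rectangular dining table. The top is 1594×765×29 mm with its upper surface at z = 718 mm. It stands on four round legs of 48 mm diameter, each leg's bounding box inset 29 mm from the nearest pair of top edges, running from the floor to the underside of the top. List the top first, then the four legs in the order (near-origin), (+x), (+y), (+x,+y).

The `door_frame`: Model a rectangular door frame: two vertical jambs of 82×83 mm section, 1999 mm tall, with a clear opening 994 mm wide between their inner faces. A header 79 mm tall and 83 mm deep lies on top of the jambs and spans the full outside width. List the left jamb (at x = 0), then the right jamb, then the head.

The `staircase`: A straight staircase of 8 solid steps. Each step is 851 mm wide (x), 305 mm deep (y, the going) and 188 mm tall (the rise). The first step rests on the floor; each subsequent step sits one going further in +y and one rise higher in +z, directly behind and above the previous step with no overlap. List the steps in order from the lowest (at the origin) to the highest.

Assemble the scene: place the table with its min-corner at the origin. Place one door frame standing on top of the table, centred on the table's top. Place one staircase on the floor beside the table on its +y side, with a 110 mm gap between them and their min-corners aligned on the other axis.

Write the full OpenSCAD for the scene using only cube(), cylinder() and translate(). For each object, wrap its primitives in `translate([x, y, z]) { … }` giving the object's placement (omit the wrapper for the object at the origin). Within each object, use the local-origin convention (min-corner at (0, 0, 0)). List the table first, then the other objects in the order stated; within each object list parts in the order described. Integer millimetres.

translate([0, 0, 689]) cube([1594, 765, 29]);
translate([53, 53, 0]) cylinder(h = 689, r = 24);
translate([1541, 53, 0]) cylinder(h = 689, r = 24);
translate([53, 712, 0]) cylinder(h = 689, r = 24);
translate([1541, 712, 0]) cylinder(h = 689, r = 24);
translate([218, 341, 718]) {
  cube([82, 83, 1999]);
  translate([1076, 0, 0]) cube([82, 83, 1999]);
  translate([0, 0, 1999]) cube([1158, 83, 79]);
}
translate([0, 875, 0]) {
  cube([851, 305, 188]);
  translate([0, 305, 188]) cube([851, 305, 188]);
  translate([0, 610, 376]) cube([851, 305, 188]);
  translate([0, 915, 564]) cube([851, 305, 188]);
  translate([0, 1220, 752]) cube([851, 305, 188]);
  translate([0, 1525, 940]) cube([851, 305, 188]);
  translate([0, 1830, 1128]) cube([851, 305, 188]);
  translate([0, 2135, 1316]) cube([851, 305, 188]);
}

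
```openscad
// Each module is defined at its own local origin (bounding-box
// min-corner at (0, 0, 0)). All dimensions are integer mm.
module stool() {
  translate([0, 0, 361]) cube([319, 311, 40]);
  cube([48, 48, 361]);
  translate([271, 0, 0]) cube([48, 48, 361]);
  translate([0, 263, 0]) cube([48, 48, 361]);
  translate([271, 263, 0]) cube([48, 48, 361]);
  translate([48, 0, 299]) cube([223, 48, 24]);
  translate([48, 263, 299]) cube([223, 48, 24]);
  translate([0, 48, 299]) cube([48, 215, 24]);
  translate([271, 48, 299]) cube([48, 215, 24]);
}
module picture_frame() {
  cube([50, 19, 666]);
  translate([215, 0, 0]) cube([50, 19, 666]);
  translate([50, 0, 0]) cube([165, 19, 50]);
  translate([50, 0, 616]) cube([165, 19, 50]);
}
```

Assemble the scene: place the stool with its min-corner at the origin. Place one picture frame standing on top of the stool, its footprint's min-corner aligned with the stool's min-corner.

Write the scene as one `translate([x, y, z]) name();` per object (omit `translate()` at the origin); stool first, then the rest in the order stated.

stool();
translate([0, 0, 401]) picture_frame();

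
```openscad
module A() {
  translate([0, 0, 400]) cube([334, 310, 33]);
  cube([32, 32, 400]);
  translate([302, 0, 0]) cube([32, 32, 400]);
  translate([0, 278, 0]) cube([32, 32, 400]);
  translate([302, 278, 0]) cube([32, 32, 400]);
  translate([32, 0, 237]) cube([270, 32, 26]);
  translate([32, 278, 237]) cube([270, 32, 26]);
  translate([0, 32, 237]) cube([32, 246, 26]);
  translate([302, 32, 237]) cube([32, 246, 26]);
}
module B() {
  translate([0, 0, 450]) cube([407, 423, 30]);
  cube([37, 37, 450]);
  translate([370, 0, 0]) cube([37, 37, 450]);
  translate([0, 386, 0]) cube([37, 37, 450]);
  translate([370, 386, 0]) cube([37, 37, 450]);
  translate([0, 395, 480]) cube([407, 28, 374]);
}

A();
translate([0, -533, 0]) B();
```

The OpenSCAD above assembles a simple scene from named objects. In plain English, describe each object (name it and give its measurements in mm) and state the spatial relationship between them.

A is a simple wooden stool: a rectangular seat 334 mm (x) by 310 mm (y), 33 mm thick, top face at z = 433 mm, on four square legs, each 32×32 mm in cross-section. The legs rest on z = 0, each flush with a corner of the seat. Four stretchers, 32 mm wide and 26 mm tall, connect adjacent legs with their undersides at z = 237 mm, each running between the inner faces of the legs it joins and aligned with the legs' outer faces on the other axis.

B is a chair. The seat is a 407×423×30 mm slab with its top at z = 480 mm, on four 37×37 mm corner legs (flush with the seat edges, standing on z = 0). A flat backrest 28 mm thick, 374 mm tall, spans the full seat width and rises from the seat top along its +y edge, rear face flush with the rear of the seat.

The chair is on the floor beside the stool on its −y side.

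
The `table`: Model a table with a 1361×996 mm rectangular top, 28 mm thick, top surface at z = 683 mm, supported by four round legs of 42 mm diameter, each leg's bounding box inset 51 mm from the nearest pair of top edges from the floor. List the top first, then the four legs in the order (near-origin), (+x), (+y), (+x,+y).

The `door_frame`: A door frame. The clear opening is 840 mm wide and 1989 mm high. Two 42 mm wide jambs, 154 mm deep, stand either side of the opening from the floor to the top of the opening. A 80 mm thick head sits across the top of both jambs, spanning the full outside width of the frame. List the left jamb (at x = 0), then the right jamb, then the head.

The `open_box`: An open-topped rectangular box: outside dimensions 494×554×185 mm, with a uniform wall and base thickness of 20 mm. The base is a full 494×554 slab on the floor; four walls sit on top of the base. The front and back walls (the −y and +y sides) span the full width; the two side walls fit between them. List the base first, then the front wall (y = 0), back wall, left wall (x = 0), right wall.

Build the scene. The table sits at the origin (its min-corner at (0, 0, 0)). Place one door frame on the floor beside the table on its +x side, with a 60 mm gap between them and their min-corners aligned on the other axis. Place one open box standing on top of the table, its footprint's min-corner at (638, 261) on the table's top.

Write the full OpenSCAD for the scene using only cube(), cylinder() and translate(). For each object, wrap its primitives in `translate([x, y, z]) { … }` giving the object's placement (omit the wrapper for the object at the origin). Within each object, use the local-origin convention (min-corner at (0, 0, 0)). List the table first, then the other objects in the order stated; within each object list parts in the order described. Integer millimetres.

translate([0, 0, 655]) cube([1361, 996, 28]);
translate([72, 72, 0]) cylinder(h = 655, r = 21);
translate([1289, 72, 0]) cylinder(h = 655, r = 21);
translate([72, 924, 0]) cylinder(h = 655, r = 21);
translate([1289, 924, 0]) cylinder(h = 655, r = 21);
translate([1421, 0, 0]) {
  cube([42, 154, 1989]);
  translate([882, 0, 0]) cube([42, 154, 1989]);
  translate([0, 0, 1989]) cube([924, 154, 80]);
}
translate([638, 261, 683]) {
  cube([494, 554, 20]);
  translate([0, 0, 20]) cube([494, 20, 165]);
  translate([0, 534, 20]) cube([494, 20, 165]);
  translate([0, 20, 20]) cube([20, 514, 165]);
  translate([474, 20, 20]) cube([20, 514, 165]);
}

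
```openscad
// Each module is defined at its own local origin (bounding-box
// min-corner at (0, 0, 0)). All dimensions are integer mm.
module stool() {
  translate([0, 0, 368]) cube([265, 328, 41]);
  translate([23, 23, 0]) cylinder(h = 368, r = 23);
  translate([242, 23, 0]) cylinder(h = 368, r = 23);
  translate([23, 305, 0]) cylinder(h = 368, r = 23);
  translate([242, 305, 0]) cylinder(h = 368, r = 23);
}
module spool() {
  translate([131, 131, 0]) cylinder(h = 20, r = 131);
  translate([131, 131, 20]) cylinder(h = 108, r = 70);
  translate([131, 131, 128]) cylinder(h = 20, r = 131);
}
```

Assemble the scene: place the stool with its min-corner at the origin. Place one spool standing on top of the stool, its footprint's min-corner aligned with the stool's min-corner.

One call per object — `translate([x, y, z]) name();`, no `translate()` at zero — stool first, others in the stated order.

stool();
translate([0, 0, 409]) spool();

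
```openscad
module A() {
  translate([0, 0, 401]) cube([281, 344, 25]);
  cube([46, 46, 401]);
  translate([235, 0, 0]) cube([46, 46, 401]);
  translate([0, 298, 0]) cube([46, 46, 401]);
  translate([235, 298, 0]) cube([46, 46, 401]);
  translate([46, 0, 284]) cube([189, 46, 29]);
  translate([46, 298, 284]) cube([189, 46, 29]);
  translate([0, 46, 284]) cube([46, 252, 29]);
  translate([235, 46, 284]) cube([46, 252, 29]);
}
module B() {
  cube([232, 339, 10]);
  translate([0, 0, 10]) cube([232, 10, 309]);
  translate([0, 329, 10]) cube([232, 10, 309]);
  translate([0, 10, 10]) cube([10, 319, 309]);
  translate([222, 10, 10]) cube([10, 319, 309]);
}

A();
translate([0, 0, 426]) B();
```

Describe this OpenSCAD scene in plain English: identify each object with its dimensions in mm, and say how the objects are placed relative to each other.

A is a four-legged stool. The seat is a 281×344×25 mm slab whose top surface is at z = 426 mm; four square legs, each 46×46 mm in cross-section, run from the floor (z = 0) to the underside of the seat, each flush with a corner of the seat. Four stretchers, 46 mm wide and 29 mm tall, connect adjacent legs with their undersides at z = 284 mm, each running between the inner faces of the legs it joins and aligned with the legs' outer faces on the other axis.

B is an open storage box with external size 232×339×319 mm and wall thickness 10 mm (the base is also 10 mm thick). The base covers the whole footprint; the four walls stand on the base, with the y-facing walls full-width and the x-facing walls fitting between their inner faces.

The open box is on top of the stool.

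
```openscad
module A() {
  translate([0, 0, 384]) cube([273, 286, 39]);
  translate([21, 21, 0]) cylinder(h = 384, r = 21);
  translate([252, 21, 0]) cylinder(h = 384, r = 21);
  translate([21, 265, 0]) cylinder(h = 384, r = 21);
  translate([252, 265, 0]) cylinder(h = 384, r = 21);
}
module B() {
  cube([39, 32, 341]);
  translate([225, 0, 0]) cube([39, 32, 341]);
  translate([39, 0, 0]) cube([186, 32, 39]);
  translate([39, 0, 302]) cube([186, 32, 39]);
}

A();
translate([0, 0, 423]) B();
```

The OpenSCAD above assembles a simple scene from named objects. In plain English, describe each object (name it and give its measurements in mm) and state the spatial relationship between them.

A is a four-legged stool. The seat is 273×286 mm, 39 mm thick, top at z = 423 mm. It stands on four round legs, each 42 mm in diameter, from z = 0 to the seat underside, each leg's axis is inset half a diameter from the nearest pair of seat edges (so the leg's bounding box is flush with the corner).

B is a rectangular picture frame lying in the x–z plane (depth along y). The opening is 186 mm wide (x) by 263 mm tall (z), surrounded by a border 39 mm wide on all four sides. The frame is 32 mm deep and is made of two full-height vertical stiles with two horizontal rails fitted between them.

The picture frame is on top of the stool.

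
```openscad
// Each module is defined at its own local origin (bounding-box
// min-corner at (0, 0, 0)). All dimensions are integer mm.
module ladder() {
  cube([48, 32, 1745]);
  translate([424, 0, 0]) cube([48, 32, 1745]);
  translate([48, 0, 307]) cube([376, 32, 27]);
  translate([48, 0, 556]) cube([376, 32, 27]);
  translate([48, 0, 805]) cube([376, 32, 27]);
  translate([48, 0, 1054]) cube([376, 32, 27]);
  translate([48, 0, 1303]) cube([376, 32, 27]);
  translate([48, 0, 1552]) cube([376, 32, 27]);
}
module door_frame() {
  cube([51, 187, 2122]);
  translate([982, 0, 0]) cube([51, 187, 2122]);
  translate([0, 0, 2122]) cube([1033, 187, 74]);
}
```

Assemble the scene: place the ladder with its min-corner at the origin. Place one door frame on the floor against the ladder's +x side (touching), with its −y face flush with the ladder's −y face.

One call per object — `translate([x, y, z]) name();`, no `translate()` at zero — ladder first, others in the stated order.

ladder();
translate([472, 0, 0]) door_frame();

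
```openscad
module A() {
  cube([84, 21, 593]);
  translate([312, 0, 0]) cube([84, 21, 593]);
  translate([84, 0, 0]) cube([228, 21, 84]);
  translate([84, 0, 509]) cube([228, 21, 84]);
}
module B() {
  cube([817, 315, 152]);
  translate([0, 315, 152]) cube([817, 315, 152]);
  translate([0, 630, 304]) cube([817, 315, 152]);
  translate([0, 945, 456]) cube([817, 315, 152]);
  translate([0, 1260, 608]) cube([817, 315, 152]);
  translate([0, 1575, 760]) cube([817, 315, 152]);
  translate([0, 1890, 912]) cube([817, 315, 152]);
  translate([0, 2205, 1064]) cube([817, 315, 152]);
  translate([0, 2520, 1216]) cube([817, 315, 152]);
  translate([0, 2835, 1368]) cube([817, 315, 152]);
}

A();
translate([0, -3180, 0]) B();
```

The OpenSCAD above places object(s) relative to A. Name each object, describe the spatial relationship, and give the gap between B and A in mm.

A is a picture frame. B is a staircase. The staircase is on the floor beside the picture frame on its −y side. The gap between the staircase and the picture frame is 30 mm.

The staircase's nearest face is 30 mm from the picture frame's −y face.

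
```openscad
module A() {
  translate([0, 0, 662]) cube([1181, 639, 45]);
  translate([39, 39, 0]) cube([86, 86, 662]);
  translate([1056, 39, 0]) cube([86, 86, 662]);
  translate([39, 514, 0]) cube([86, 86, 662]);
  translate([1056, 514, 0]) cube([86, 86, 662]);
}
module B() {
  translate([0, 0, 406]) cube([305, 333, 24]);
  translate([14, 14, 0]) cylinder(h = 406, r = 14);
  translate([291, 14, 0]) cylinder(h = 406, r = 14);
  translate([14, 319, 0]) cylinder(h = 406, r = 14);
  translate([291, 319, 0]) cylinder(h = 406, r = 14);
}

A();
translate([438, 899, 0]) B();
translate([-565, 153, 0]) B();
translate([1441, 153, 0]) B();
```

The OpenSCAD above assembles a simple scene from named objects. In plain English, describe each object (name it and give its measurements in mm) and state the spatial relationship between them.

A is a table: top 1181 mm (x) × 639 mm (y), 45 mm thick, upper face at z = 707 mm, on four 86×86 mm square legs, each inset 39 mm from the nearest pair of top edges, running from z = 0 to the bottom of the top.

B is a simple wooden stool: a rectangular seat 305 mm (x) by 333 mm (y), 24 mm thick, top face at z = 430 mm, on four round legs, each 28 mm in diameter. The legs rest on z = 0, each leg's axis is inset half a diameter from the nearest pair of seat edges (so the leg's bounding box is flush with the corner).

Three stools sit around the table at the +y, −x, +x sides.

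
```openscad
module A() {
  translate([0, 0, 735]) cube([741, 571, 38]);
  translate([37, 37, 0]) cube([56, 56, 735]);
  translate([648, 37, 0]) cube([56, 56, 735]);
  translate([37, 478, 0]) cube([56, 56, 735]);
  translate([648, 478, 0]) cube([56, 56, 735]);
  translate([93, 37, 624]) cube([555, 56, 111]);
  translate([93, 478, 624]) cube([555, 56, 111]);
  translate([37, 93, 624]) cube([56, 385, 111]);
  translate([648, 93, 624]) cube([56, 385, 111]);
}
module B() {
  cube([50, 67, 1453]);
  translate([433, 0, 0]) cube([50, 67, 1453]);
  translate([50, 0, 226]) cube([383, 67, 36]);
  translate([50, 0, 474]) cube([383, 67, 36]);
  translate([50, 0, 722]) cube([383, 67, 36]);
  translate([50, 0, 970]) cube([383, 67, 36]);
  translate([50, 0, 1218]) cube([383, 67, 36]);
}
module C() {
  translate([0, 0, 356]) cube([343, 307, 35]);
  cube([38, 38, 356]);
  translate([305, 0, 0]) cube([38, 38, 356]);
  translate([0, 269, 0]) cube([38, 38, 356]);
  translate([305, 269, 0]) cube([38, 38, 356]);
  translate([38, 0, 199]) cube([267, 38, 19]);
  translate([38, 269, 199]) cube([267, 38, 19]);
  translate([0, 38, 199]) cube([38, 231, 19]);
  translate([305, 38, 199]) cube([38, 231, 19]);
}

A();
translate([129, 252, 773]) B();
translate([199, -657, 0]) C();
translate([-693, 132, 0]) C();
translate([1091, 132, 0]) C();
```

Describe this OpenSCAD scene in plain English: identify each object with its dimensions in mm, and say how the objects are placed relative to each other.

A is a table: top 741 mm (x) × 571 mm (y), 38 mm thick, upper face at z = 773 mm, on four 56×56 mm square legs, each inset 37 mm from the nearest pair of top edges, running from z = 0 to the bottom of the top. Four apron rails, 56 mm thick and 111 mm tall, run between adjacent legs with their top edges flush with the underside of the top and their outer faces flush with the legs' outer faces.

B is a straight ladder. Two 50×67 mm vertical rails, 1453 mm tall, stand 483 mm apart (outside-to-outside) with their front faces coplanar on the −y side. 5 rungs, each 67 mm deep and 36 mm tall, span between the inner faces of the rails, front faces flush with the rails. The lowest rung's underside is at z = 226 mm and rungs are spaced 248 mm apart (underside to underside).

C is a four-legged stool. The seat is a 343×307×35 mm slab whose top surface is at z = 391 mm; four square legs, each 38×38 mm in cross-section, run from the floor (z = 0) to the underside of the seat, each flush with a corner of the seat. Four stretchers, 38 mm wide and 19 mm tall, connect adjacent legs with their undersides at z = 199 mm, each running between the inner faces of the legs it joins and aligned with the legs' outer faces on the other axis.

The ladder is on top of the table, centred. Three stools sit around the table at the −y, −x, +x sides.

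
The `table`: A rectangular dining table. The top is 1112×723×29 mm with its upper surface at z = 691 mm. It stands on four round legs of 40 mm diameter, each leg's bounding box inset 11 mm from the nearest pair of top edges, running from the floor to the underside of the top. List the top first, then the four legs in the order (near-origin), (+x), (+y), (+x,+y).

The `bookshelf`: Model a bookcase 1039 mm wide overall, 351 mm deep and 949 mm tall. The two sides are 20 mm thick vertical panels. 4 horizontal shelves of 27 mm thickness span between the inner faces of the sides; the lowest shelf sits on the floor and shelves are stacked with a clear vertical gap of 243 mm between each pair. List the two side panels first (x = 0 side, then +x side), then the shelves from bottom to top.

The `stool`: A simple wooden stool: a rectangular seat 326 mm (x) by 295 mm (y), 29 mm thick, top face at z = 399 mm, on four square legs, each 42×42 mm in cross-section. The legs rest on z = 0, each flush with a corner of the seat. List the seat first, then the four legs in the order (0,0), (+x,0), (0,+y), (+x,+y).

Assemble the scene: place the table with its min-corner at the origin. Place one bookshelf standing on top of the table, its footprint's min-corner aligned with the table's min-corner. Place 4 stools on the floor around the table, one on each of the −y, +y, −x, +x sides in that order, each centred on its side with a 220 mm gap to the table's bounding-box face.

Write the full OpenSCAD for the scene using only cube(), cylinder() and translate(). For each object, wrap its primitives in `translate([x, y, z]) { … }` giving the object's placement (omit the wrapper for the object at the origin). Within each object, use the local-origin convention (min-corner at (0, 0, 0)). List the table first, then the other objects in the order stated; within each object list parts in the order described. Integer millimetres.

translate([0, 0, 662]) cube([1112, 723, 29]);
translate([31, 31, 0]) cylinder(h = 662, r = 20);
translate([1081, 31, 0]) cylinder(h = 662, r = 20);
translate([31, 692, 0]) cylinder(h = 662, r = 20);
translate([1081, 692, 0]) cylinder(h = 662, r = 20);
translate([0, 0, 691]) {
  cube([20, 351, 949]);
  translate([1019, 0, 0]) cube([20, 351, 949]);
  translate([20, 0, 0]) cube([999, 351, 27]);
  translate([20, 0, 270]) cube([999, 351, 27]);
  translate([20, 0, 540]) cube([999, 351, 27]);
  translate([20, 0, 810]) cube([999, 351, 27]);
}
translate([393, -515, 0]) {
  translate([0, 0, 370]) cube([326, 295, 29]);
  cube([42, 42, 370]);
  translate([284, 0, 0]) cube([42, 42, 370]);
  translate([0, 253, 0]) cube([42, 42, 370]);
  translate([284, 253, 0]) cube([42, 42, 370]);
}
translate([393, 943, 0]) {
  translate([0, 0, 370]) cube([326, 295, 29]);
  cube([42, 42, 370]);
  translate([284, 0, 0]) cube([42, 42, 370]);
  translate([0, 253, 0]) cube([42, 42, 370]);
  translate([284, 253, 0]) cube([42, 42, 370]);
}
translate([-546, 214, 0]) {
  translate([0, 0, 370]) cube([326, 295, 29]);
  cube([42, 42, 370]);
  translate([284, 0, 0]) cube([42, 42, 370]);
  translate([0, 253, 0]) cube([42, 42, 370]);
  translate([284, 253, 0]) cube([42, 42, 370]);
}
translate([1332, 214, 0]) {
  translate([0, 0, 370]) cube([326, 295, 29]);
  cube([42, 42, 370]);
  translate([284, 0, 0]) cube([42, 42, 370]);
  translate([0, 253, 0]) cube([42, 42, 370]);
  translate([284, 253, 0]) cube([42, 42, 370]);
}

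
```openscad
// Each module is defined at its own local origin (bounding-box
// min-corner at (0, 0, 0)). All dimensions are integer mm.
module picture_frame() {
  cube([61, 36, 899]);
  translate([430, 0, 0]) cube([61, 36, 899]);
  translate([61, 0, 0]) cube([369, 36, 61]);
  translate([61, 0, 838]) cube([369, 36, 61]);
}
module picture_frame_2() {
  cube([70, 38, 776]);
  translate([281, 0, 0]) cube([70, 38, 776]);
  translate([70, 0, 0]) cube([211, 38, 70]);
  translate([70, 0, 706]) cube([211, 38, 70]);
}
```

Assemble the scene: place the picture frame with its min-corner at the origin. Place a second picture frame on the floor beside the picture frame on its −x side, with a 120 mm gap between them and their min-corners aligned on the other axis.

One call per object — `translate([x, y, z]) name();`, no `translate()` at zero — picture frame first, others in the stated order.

picture_frame();
translate([-471, 0, 0]) picture_frame_2();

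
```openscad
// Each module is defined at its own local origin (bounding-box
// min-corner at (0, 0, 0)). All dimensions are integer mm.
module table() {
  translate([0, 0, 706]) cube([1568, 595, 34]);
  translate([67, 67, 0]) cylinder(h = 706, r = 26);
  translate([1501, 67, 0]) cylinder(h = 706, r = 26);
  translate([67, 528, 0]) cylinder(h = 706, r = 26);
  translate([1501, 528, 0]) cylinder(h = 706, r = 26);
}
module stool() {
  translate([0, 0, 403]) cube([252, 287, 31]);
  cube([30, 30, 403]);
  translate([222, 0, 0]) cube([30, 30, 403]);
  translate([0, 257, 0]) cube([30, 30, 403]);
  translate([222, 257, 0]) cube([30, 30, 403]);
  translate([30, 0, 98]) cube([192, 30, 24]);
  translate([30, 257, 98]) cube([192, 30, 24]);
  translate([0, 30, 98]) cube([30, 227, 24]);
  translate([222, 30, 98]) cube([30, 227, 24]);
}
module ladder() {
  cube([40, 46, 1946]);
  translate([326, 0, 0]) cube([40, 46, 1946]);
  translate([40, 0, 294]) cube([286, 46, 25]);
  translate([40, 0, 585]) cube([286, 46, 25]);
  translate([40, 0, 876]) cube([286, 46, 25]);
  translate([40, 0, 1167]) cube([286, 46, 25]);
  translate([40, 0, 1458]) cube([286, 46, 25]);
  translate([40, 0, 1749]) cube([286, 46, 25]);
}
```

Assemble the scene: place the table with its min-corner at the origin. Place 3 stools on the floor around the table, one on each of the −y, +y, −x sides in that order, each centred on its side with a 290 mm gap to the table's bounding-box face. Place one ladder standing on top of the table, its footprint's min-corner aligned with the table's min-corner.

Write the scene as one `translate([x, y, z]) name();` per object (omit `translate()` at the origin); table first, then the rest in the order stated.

table();
translate([658, -577, 0]) stool();
translate([658, 885, 0]) stool();
translate([-542, 154, 0]) stool();
translate([0, 0, 740]) ladder();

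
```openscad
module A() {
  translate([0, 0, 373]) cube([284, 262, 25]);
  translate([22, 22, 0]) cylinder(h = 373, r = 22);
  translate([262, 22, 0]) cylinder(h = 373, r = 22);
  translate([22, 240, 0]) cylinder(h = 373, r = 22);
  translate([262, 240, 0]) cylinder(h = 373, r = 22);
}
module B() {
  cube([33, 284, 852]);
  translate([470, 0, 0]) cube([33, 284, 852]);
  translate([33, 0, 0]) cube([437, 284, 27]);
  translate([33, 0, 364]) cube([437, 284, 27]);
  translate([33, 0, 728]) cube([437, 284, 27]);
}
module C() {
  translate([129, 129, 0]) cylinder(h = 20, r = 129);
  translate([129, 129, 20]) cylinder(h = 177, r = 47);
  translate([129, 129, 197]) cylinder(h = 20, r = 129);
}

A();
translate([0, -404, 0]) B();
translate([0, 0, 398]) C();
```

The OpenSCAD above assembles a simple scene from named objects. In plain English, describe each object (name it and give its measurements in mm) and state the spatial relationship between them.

A is a four-legged stool. The seat is 284×262 mm, 25 mm thick, top at z = 398 mm. It stands on four round legs, each 44 mm in diameter, from z = 0 to the seat underside, each leg's axis is inset half a diameter from the nearest pair of seat edges (so the leg's bounding box is flush with the corner).

B is an open bookshelf. Two side panels, each 33 mm thick, 284 mm deep and 852 mm tall, stand 503 mm apart (outside-to-outside). Between them sit 3 shelves, each 27 mm thick and 284 mm deep, spanning the full gap between the sides. The bottom shelf rests on the floor (its underside at z = 0) and the clear gap between one shelf's top and the next shelf's underside is 337 mm.

C is a spool: two coaxial disc flanges of radius 129 mm and thickness 20 mm, joined by a core cylinder of radius 47 mm and height 177 mm. The lower flange rests on z = 0 and the three cylinders share a vertical axis.

The bookshelf is on the floor beside the stool on its −y side. The spool is on top of the stool.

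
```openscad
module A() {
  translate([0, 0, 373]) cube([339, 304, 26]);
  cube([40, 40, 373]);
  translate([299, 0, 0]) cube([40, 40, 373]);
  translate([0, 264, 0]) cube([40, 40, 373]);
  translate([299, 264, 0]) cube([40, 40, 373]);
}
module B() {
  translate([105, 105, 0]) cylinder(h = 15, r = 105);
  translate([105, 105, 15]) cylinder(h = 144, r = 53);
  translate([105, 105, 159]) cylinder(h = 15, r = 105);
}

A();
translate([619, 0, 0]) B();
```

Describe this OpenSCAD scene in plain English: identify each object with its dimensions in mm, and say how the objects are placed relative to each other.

A is a simple wooden stool: a rectangular seat 339 mm (x) by 304 mm (y), 26 mm thick, top face at z = 399 mm, on four square legs, each 40×40 mm in cross-section. The legs rest on z = 0, each flush with a corner of the seat.

B is a spool: two coaxial disc flanges of radius 105 mm and thickness 15 mm, joined by a core cylinder of radius 53 mm and height 144 mm. The lower flange rests on z = 0 and the three cylinders share a vertical axis.

The spool is on the floor beside the stool on its +x side.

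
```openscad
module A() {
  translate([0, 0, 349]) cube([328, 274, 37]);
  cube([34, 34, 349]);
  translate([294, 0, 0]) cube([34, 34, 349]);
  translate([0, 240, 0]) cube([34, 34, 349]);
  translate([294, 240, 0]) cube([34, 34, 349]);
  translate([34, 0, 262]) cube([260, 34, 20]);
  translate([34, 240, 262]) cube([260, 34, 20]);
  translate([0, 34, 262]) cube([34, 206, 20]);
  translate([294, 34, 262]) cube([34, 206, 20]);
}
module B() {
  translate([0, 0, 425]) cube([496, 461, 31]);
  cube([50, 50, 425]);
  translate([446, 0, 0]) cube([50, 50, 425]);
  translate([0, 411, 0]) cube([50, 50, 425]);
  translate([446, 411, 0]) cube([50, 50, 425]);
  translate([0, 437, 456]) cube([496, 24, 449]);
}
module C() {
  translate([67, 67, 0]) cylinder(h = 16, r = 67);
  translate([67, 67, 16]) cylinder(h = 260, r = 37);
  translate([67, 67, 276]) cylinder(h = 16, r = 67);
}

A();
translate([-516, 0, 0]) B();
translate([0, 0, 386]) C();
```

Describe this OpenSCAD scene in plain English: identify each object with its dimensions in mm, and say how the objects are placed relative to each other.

A is a simple wooden stool: a rectangular seat 328 mm (x) by 274 mm (y), 37 mm thick, top face at z = 386 mm, on four square legs, each 34×34 mm in cross-section. The legs rest on z = 0, each flush with a corner of the seat. Four stretchers, 34 mm wide and 20 mm tall, connect adjacent legs with their undersides at z = 262 mm, each running between the inner faces of the legs it joins and aligned with the legs' outer faces on the other axis.

B is a chair. The seat is a 496×461×31 mm slab with its top at z = 456 mm, on four 50×50 mm corner legs (flush with the seat edges, standing on z = 0). A flat backrest 24 mm thick, 449 mm tall, spans the full seat width and rises from the seat top along its +y edge, rear face flush with the rear of the seat.

C is a spool: two coaxial disc flanges of radius 67 mm and thickness 16 mm, joined by a core cylinder of radius 37 mm and height 260 mm. The lower flange rests on z = 0 and the three cylinders share a vertical axis.

The chair is on the floor beside the stool on its −x side. The spool is on top of the stool.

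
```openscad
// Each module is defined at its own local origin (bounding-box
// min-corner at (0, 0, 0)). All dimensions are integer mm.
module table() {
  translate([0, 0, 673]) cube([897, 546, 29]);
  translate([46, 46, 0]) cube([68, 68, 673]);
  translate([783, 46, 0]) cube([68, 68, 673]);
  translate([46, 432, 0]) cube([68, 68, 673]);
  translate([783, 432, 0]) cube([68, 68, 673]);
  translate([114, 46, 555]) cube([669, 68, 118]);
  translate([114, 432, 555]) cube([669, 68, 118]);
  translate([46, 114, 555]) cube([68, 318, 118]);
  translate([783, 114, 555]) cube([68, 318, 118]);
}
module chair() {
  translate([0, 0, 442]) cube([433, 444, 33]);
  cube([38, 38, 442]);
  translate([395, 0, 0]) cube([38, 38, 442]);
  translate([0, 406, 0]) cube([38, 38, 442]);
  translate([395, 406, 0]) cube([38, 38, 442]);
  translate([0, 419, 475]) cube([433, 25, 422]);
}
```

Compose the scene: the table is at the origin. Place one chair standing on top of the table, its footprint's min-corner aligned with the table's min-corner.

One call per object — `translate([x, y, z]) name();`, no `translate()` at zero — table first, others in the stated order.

table();
translate([0, 0, 702]) chair();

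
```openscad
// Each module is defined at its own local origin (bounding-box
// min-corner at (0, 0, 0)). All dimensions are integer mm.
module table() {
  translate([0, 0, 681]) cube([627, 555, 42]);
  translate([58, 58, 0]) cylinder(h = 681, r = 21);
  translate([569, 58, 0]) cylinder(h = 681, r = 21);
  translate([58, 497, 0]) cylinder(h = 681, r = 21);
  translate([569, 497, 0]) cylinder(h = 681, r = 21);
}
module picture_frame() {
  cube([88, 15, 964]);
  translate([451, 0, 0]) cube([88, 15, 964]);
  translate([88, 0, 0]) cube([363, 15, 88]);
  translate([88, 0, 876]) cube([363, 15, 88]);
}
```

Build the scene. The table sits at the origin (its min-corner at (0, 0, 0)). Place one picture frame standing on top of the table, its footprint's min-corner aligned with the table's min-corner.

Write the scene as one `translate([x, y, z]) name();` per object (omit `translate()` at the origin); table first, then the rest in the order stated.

table();
translate([0, 0, 723]) picture_frame();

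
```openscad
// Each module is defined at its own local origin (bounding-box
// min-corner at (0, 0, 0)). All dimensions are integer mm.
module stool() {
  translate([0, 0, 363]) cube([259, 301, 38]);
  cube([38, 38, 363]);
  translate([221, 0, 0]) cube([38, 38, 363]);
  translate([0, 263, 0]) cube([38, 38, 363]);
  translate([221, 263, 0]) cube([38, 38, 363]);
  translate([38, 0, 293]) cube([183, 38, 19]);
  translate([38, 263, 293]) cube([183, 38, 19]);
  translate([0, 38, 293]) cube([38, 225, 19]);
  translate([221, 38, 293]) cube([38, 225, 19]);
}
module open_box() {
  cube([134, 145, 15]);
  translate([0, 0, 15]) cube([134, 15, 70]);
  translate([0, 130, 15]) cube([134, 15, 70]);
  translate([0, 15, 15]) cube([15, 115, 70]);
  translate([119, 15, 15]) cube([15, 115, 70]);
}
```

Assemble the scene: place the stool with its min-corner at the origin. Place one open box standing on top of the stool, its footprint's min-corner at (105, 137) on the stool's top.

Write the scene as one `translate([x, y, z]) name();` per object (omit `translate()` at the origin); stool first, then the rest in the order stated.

stool();
translate([105, 137, 401]) open_box();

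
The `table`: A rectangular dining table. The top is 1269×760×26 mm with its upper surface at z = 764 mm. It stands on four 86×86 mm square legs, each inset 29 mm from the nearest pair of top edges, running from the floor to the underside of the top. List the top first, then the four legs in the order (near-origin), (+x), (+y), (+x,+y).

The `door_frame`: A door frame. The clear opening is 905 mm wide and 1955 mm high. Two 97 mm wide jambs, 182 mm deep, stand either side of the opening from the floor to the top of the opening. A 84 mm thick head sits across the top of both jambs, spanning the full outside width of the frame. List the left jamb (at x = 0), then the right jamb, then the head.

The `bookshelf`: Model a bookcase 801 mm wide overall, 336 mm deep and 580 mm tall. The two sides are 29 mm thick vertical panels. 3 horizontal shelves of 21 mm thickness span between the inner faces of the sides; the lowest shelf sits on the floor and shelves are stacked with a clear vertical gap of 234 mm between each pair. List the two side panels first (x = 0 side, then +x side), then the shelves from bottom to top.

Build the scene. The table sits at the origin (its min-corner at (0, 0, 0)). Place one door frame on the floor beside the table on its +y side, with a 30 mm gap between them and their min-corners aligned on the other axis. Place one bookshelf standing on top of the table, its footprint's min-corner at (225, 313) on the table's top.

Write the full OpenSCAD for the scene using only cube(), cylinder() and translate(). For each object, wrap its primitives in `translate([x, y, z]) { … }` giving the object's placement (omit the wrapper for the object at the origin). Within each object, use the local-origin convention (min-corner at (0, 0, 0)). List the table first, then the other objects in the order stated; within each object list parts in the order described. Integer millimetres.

translate([0, 0, 738]) cube([1269, 760, 26]);
translate([29, 29, 0]) cube([86, 86, 738]);
translate([1154, 29, 0]) cube([86, 86, 738]);
translate([29, 645, 0]) cube([86, 86, 738]);
translate([1154, 645, 0]) cube([86, 86, 738]);
translate([0, 790, 0]) {
  cube([97, 182, 1955]);
  translate([1002, 0, 0]) cube([97, 182, 1955]);
  translate([0, 0, 1955]) cube([1099, 182, 84]);
}
translate([225, 313, 764]) {
  cube([29, 336, 580]);
  translate([772, 0, 0]) cube([29, 336, 580]);
  translate([29, 0, 0]) cube([743, 336, 21]);
  translate([29, 0, 255]) cube([743, 336, 21]);
  translate([29, 0, 510]) cube([743, 336, 21]);
}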